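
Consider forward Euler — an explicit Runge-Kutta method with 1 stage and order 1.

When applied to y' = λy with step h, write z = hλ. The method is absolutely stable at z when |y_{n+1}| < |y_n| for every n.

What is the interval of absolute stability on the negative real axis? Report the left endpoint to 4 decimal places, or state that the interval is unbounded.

Test eqn y'=λy, z=hλ:
  order 1, 1-stage ⇒ R(z)=1+z
  (e.g. R(-0.32)=0.68000, |R|=0.68000)

Solve |R(x)|<1 on ℝ⁻.
x=-0.32: |R|=0.6800
|R(-1.99)|=0.9900 |R(-1.49)|=0.4900 |R(-1.12)|=0.1200
Bisect:
  x_lo=-2.6532 |R|=1.6532  x_hi=-0.1577 |R|=0.8423
  mid=-1.40544 |R|=0.40544 →hi
  mid=-2.02930 |R|=1.02930 →lo
  mid=-1.71737 |R|=0.71737 →hi
  mid=-1.87334 |R|=0.87334 →hi
  mid=-1.95132 |R|=0.95132 →hi
  mid=-1.99031 |R|=0.99031 →hi
  mid=-2.00981 |R|=1.00981 →lo
  mid=-2.00006 |R|=1.00006 →lo
  ...
  [-2.00006,-1.99991] ⇒ x*=-2.0000
Stable set (-2.0000, 0).

(-2.0000, 0).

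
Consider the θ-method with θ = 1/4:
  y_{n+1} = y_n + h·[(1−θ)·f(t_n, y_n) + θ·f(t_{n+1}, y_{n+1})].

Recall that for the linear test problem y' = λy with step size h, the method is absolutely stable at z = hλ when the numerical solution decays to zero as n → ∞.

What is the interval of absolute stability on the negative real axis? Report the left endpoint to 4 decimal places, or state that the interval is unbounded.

z∈(-4.0000,0).

On y'=λy, z=hλ:
  y_{n+1} = y_n + z·[3/4·y_n + 1/4·y_{n+1}] ⇒ (1 − 1/4z)y_{n+1} = (1 + 3/4z)y_n
  Hence R(z) = (1 + 3/4z)/(1 − 1/4z).

Need |R(x)|<1, x<0.
x=-0.64: |R|=0.4483
R=−1: 1+3/4x = −1+1/4x ⇒ -1/2x=2 ⇒ x=2/(-1/2)=-4.0000
Confirm numerically:
  x=-2.520: |R|=0.54601 <1
  x=-2.490: |R|=0.53467 <1
  x=-2.462: |R|=0.52399 <1
  x=-2.068: |R|=0.36322 <1
  x=-4.565: |R|=1.13193 >1
  x=-4.082: |R|=1.02029 >1
Stable set (-4.0000, 0).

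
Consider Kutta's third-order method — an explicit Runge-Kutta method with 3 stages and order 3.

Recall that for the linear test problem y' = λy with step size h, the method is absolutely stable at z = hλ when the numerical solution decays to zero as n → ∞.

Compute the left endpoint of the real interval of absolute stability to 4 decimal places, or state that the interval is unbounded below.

On y'=λy, z=hλ:
  order 3, 3-stage ⇒ R(z)=1+z+z^2/2+z^3/6
  (e.g. R(-1.26)=0.20040, |R|=0.20040)

Find x<0 with |R(x)|<1.
x=-1.26: |R|=0.2004
|R(-2.37)|=0.7802 |R(-2.12)|=0.4608 |R(-0.69)|=0.4933
Bisect:
  x_lo=-2.9781 |R|=1.9458  x_hi=-0.2761 |R|=0.7585
  mid=-1.62714 |R|=0.02135 →hi
  mid=-2.30263 |R|=0.68638 →hi
  mid=-2.64038 |R|=1.22253 →lo
  mid=-2.47151 |R|=0.93347 →hi
  mid=-2.55594 |R|=1.07245 →lo
  mid=-2.51373 |R|=1.00161 →lo
  mid=-2.49262 |R|=0.96721 →hi
  mid=-2.50317 |R|=0.98433 →hi
  ...
  [-2.51290,-2.51274] ⇒ x*=-2.5127
So |R|<1 on (-2.5127, 0).

z* = -2.5127.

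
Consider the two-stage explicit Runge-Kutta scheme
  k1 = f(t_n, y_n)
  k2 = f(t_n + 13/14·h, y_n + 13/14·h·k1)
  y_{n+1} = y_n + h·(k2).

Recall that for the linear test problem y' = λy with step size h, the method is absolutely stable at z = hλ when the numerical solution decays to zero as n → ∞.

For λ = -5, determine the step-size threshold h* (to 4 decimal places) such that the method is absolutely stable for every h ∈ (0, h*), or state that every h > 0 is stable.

(-1.0769,0); λ=-5 ⇒ h* = (14/13)/5 = 0.2154.

Test eqn y'=λy, z=hλ:
  k1=λy_n ⇒ h·k1=z·y_n;  k2=λ(1+13/14z)y_n ⇒ h·k2=z(1+13/14z)y_n
  y_{n+1}/y_n = 1 + z(1+13/14z) = 1 + z + 13/14z²
  Hence R(z) = 1 + z + 13/14z².

Find x<0 with |R(x)|<1.
x=-0.45: |R|=0.7380
R=1: x+13/14x²=0 ⇒ x=−14/13=-1.0769; min R=1−1/(4·13/14)=0.7308>−1
Confirm numerically:
  x=-1.045: |R|=0.96902 <1
  x=-0.882: |R|=0.84036 <1
  x=-0.773: |R|=0.78185 <1
  x=-0.505: |R|=0.73181 <1
  x=-1.447: |R|=1.49725 >1
  x=-1.427: |R|=1.46388 >1
Stable set (-1.0769, 0).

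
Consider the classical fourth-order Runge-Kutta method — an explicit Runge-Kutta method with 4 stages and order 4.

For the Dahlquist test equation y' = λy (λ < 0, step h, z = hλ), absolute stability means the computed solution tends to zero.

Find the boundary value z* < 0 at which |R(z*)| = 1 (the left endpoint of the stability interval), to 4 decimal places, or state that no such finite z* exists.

left endpoint -2.7853.

Test eqn y'=λy, z=hλ:
  order 4, 4-stage ⇒ R(z)=1+z+z^2/2+z^3/6+z^4/24
  (e.g. R(-1.2)=0.31840, |R|=0.31840)

Need |R(x)|<1, x<0.
x=-1.2: |R|=0.3184
|R(-2.45)|=0.6015 |R(-1.32)|=0.2944 |R(-0.68)|=0.5077
Bisect:
  x_lo=-3.3525 |R|=2.2506  x_hi=-0.2079 |R|=0.8123
  mid=-1.78021 |R|=0.28255 →hi
  mid=-2.56636 |R|=0.71707 →hi
  mid=-2.95943 |R|=1.29590 →lo
  mid=-2.76290 |R|=0.96675 →hi
  mid=-2.86116 |R|=1.12055 →lo
  mid=-2.81203 |R|=1.04106 →lo
  mid=-2.78746 |R|=1.00327 →lo
  mid=-2.77518 |R|=0.98486 →hi
  mid=-2.78132 |R|=0.99403 →hi
  ...
  [-2.78535,-2.78516] ⇒ x*=-2.7853
Interval (-2.7853, 0).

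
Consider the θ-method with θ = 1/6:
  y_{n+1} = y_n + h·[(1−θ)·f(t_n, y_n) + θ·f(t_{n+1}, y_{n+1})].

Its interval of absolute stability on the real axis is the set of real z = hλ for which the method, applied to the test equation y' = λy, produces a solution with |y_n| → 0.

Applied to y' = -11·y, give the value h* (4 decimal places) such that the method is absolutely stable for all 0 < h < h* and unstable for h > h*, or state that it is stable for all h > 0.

(-3.0000,0); λ=-11 ⇒ h* = (3)/11 = 0.2727.

On y'=λy, z=hλ:
  y_{n+1} = y_n + z·[5/6·y_n + 1/6·y_{n+1}] ⇒ (1 − 1/6z)y_{n+1} = (1 + 5/6z)y_n
  so R(z) = (1 + 5/6z)/(1 − 1/6z).

Find x<0 with |R(x)|<1.
x=-0.63: |R|=0.4299
R=−1: 1+5/6x = −1+1/6x ⇒ -2/3x=2 ⇒ x=2/(-2/3)=-3.0000
Confirm numerically:
  x=-2.973: |R|=0.98796 <1
  x=-2.882: |R|=0.94686 <1
  x=-2.394: |R|=0.71122 <1
  x=-1.855: |R|=0.41693 <1
  x=-3.594: |R|=1.24765 >1
  x=-3.276: |R|=1.11902 >1
Interval (-3.0000, 0).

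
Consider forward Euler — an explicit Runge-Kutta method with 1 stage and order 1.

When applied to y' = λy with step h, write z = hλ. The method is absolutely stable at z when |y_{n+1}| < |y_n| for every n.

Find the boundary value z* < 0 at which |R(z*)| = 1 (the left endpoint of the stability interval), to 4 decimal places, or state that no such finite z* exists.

Test eqn y'=λy, z=hλ:
  order 1, 1-stage ⇒ R(z)=1+z
  (e.g. R(-1.49)=-0.49000, |R|=0.49000)

Find x<0 with |R(x)|<1.
x=-1.49: |R|=0.4900
|R(-2.14)|=1.1400 |R(-2.06)|=1.0600 |R(-1.94)|=0.9400
Bisect:
  x_lo=-2.8332 |R|=1.8332  x_hi=-0.3252 |R|=0.6748
  mid=-1.57918 |R|=0.57918 →hi
  mid=-2.20617 |R|=1.20617 →lo
  mid=-1.89267 |R|=0.89267 →hi
  mid=-2.04942 |R|=1.04942 →lo
  mid=-1.97105 |R|=0.97105 →hi
  mid=-2.01023 |R|=1.01023 →lo
  mid=-1.99064 |R|=0.99064 →hi
  ...
  [-2.00013,-1.99998] ⇒ x*=-2.0000
So |R|<1 on (-2.0000, 0).

left endpoint -2.0000.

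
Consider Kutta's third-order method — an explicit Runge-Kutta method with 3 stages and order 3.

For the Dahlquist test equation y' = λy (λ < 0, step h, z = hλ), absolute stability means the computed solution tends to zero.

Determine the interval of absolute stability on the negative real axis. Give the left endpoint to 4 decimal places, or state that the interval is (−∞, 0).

On y'=λy, z=hλ:
  order 3, 3-stage ⇒ R(z)=1+z+z^2/2+z^3/6
  (e.g. R(-0.84)=0.41402, |R|=0.41402)

Boundary: |R(x)|=1, x<0.
x=-0.84: |R|=0.4140
|R(-2.1)|=0.4385 |R(-0.7)|=0.4878 |R(-0.67)|=0.5043
Bisect:
  x_lo=-2.8462 |R|=1.6385  x_hi=-0.1429 |R|=0.8668
  mid=-1.49456 |R|=0.06589 →hi
  mid=-2.17036 |R|=0.51903 →hi
  mid=-2.50827 |R|=0.99265 →hi
  mid=-2.67722 |R|=1.29163 →lo
  mid=-2.59274 |R|=1.13646 →lo
  mid=-2.55051 |R|=1.06317 →lo
  mid=-2.52939 |R|=1.02757 →lo
  ...
  [-2.51289,-2.51272] ⇒ x*=-2.5127
So |R|<1 on (-2.5127, 0).

z∈(-2.5127,0).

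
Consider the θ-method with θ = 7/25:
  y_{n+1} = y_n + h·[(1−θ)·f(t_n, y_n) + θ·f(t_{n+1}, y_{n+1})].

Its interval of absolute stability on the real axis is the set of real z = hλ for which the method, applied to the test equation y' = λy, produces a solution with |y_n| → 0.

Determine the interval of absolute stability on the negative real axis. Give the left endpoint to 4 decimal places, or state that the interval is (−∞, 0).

With y'=λy (z=hλ):
  y_{n+1} = y_n + z·[18/25·y_n + 7/25·y_{n+1}] ⇒ (1 − 7/25z)y_{n+1} = (1 + 18/25z)y_n
  so R(z) = (1 + 18/25z)/(1 − 7/25z).

Solve |R(x)|<1 on ℝ⁻.
x=-1.64: |R|=0.1239
R=−1: 1+18/25x = −1+7/25x ⇒ -11/25x=2 ⇒ x=2/(-11/25)=-4.5455
Confirm numerically:
  x=-3.507: |R|=0.76946 <1
  x=-2.718: |R|=0.54341 <1
  x=-2.527: |R|=0.47989 <1
  x=-2.054: |R|=0.30403 <1
  x=-4.840: |R|=1.05503 >1
  x=-4.784: |R|=1.04486 >1
So |R|<1 on (-4.5455, 0).

z∈(-4.5455,0).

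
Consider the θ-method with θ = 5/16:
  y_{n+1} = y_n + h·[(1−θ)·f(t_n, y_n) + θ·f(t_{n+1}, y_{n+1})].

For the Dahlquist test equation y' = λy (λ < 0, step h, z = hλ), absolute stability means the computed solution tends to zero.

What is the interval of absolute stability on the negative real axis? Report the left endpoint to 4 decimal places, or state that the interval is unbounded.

On y'=λy, z=hλ:
  y_{n+1} = y_n + z·[11/16·y_n + 5/16·y_{n+1}] ⇒ (1 − 5/16z)y_{n+1} = (1 + 11/16z)y_n
  so R(z) = (1 + 11/16z)/(1 − 5/16z).

Boundary: |R(x)|=1, x<0.
x=-1.74: |R|=0.1271
R=−1: 1+11/16x = −1+5/16x ⇒ -3/8x=2 ⇒ x=2/(-3/8)=-5.3333
Confirm numerically:
  x=-2.955: |R|=0.53631 <1
  x=-2.782: |R|=0.48820 <1
  x=-2.536: |R|=0.41478 <1
  x=-2.363: |R|=0.35927 <1
  x=-5.883: |R|=1.07262 >1
  x=-5.840: |R|=1.06726 >1
Interval (-5.3333, 0).

(-5.3333, 0).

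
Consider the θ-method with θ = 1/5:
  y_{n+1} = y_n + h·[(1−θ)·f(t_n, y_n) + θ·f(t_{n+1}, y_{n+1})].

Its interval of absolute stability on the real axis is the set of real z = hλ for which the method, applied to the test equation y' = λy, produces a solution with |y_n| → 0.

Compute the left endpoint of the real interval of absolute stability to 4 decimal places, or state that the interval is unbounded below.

z* = -3.3333.

Test eqn y'=λy, z=hλ:
  y_{n+1} = y_n + z·[4/5·y_n + 1/5·y_{n+1}] ⇒ (1 − 1/5z)y_{n+1} = (1 + 4/5z)y_n
  so R(z) = (1 + 4/5z)/(1 − 1/5z).

Need |R(x)|<1, x<0.
x=-0.75: |R|=0.3478
R=−1: 1+4/5x = −1+1/5x ⇒ -3/5x=2 ⇒ x=2/(-3/5)=-3.3333
Confirm numerically:
  x=-3.204: |R|=0.95271 <1
  x=-2.427: |R|=0.63390 <1
  x=-2.350: |R|=0.59864 <1
  x=-1.724: |R|=0.28198 <1
  x=-3.530: |R|=1.06917 >1
  x=-3.390: |R|=1.02026 >1
So |R|<1 on (-3.3333, 0).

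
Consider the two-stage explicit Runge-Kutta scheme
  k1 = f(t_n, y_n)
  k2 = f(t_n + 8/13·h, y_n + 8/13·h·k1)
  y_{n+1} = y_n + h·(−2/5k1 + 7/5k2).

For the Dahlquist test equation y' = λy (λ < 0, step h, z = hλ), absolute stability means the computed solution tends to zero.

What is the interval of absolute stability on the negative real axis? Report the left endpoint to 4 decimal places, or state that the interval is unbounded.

Test eqn y'=λy, z=hλ:
  k1=λy_n ⇒ h·k1=z·y_n;  k2=λ(1+8/13z)y_n ⇒ h·k2=z(1+8/13z)y_n
  y_{n+1}/y_n = 1 − 2/5z + 7/5z(1+8/13z) = 1 + z + 56/65z²
  ⇒ R(z) = 1 + z + 56/65z².

Solve |R(x)|<1 on ℝ⁻.
x=-0.88: |R|=0.7872
R=1: x+56/65x²=0 ⇒ x=−65/56=-1.1607; min R=1−1/(4·56/65)=0.7098>−1
Confirm numerically:
  x=-1.132: |R|=0.97200 <1
  x=-0.769: |R|=0.74048 <1
  x=-0.530: |R|=0.71201 <1
  x=-1.397: |R|=1.28439 >1
  x=-1.363: |R|=1.23754 >1
  x=-1.213: |R|=1.05464 >1
Interval (-1.1607, 0).

(-1.1607, 0).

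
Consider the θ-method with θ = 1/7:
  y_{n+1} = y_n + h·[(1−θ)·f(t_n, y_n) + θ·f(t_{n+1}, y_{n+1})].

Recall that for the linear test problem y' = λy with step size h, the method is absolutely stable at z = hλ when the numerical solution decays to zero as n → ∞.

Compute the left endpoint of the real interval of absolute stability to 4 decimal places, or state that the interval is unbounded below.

On y'=λy, z=hλ:
  y_{n+1} = y_n + z·[6/7·y_n + 1/7·y_{n+1}] ⇒ (1 − 1/7z)y_{n+1} = (1 + 6/7z)y_n
  Hence R(z) = (1 + 6/7z)/(1 − 1/7z).

Solve |R(x)|<1 on ℝ⁻.
x=-1.59: |R|=0.2957
R=−1: 1+6/7x = −1+1/7x ⇒ -5/7x=2 ⇒ x=2/(-5/7)=-2.8000
Confirm numerically:
  x=-1.973: |R|=0.53917 <1
  x=-1.594: |R|=0.29835 <1
  x=-1.275: |R|=0.07855 <1
  x=-2.960: |R|=1.08032 >1
  x=-2.865: |R|=1.03294 >1
Stable set (-2.8000, 0).

left endpoint -2.8000.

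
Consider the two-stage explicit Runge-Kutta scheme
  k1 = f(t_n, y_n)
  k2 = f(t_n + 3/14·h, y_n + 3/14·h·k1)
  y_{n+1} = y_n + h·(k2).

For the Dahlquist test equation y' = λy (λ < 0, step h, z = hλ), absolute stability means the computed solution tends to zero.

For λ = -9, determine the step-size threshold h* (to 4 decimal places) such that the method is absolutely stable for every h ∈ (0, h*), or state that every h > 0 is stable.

Test eqn y'=λy, z=hλ:
  k1=λy_n ⇒ h·k1=z·y_n;  k2=λ(1+3/14z)y_n ⇒ h·k2=z(1+3/14z)y_n
  y_{n+1}/y_n = 1 + z(1+3/14z) = 1 + z + 3/14z²
  R(z) = 1 + z + 3/14z².

Boundary: |R(x)|=1, x<0.
x=-1.42: |R|=0.0121
R=1: x+3/14x²=0 ⇒ x=−14/3=-4.6667; min R=1−1/(4·3/14)=-0.1667>−1
Confirm numerically:
  x=-3.480: |R|=0.11509 <1
  x=-2.856: |R|=0.10813 <1
  x=-2.760: |R|=0.12766 <1
  x=-5.173: |R|=1.56127 >1
  x=-5.149: |R|=1.53219 >1
So |R|<1 on (-4.6667, 0).

(-4.6667,0); λ=-9 ⇒ h* = (14/3)/9 = 0.5185.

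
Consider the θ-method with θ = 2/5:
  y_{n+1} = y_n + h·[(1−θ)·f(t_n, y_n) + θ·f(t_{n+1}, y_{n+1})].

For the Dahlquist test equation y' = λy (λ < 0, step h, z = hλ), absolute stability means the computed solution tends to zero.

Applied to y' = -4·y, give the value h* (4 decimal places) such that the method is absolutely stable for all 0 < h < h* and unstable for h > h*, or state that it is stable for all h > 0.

On y'=λy, z=hλ:
  y_{n+1} = y_n + z·[3/5·y_n + 2/5·y_{n+1}] ⇒ (1 − 2/5z)y_{n+1} = (1 + 3/5z)y_n
  so R(z) = (1 + 3/5z)/(1 − 2/5z).

Find x<0 with |R(x)|<1.
x=-0.32: |R|=0.7163
R=−1: 1+3/5x = −1+2/5x ⇒ -1/5x=2 ⇒ x=2/(-1/5)=-10.0000
Confirm numerically:
  x=-6.946: |R|=0.83834 <1
  x=-5.023: |R|=0.66921 <1
  x=-4.530: |R|=0.61095 <1
  x=-4.490: |R|=0.60587 <1
  x=-10.481: |R|=1.01853 >1
  x=-10.064: |R|=1.00255 >1
So |R|<1 on (-10.0000, 0).

(-10.0000,0); λ=-4 ⇒ h* = (10)/4 = 2.5000.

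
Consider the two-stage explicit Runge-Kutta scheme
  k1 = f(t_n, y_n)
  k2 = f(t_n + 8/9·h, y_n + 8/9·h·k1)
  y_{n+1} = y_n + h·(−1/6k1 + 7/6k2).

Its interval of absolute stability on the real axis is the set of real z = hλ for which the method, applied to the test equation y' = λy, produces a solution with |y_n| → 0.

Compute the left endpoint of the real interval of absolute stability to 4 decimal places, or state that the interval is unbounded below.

left endpoint -0.9643.

On y'=λy, z=hλ:
  k1=λy_n ⇒ h·k1=z·y_n;  k2=λ(1+8/9z)y_n ⇒ h·k2=z(1+8/9z)y_n
  y_{n+1}/y_n = 1 − 1/6z + 7/6z(1+8/9z) = 1 + z + 28/27z²
  R(z) = 1 + z + 28/27z².

Solve |R(x)|<1 on ℝ⁻.
x=-1.49: |R|=1.8123
R=1: x+28/27x²=0 ⇒ x=−27/28=-0.9643; min R=1−1/(4·28/27)=0.7589>−1
Confirm numerically:
  x=-0.812: |R|=0.87176 <1
  x=-0.784: |R|=0.85342 <1
  x=-0.625: |R|=0.78009 <1
  x=-0.527: |R|=0.76102 <1
  x=-1.283: |R|=1.42406 >1
  x=-1.080: |R|=1.12960 >1
So |R|<1 on (-0.9643, 0).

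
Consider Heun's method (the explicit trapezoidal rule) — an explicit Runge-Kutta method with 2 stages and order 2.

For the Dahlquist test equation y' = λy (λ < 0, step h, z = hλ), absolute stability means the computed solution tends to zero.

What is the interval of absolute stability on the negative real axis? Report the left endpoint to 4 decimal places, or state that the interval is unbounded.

Set f=λy, z=hλ:
  order 2, 2-stage ⇒ R(z)=1+z+z^2/2
  (e.g. R(-1.3)=0.54500, |R|=0.54500)

Boundary: |R(x)|=1, x<0.
x=-1.3: |R|=0.5450
|R(-2.09)|=1.0940 |R(-1.63)|=0.6985 |R(-1.34)|=0.5578
Bisect:
  x_lo=-2.8249 |R|=2.1651  x_hi=-0.1079 |R|=0.8979
  mid=-1.46640 |R|=0.60877 →hi
  mid=-2.14565 |R|=1.15626 →lo
  mid=-1.80603 |R|=0.82484 →hi
  mid=-1.97584 |R|=0.97613 →hi
  mid=-2.06075 |R|=1.06259 →lo
  mid=-2.01829 |R|=1.01846 →lo
  mid=-1.99707 |R|=0.99707 →hi
  ...
  [-2.00005,-1.99988] ⇒ x*=-2.0000
Stable set (-2.0000, 0).

(-2.0000, 0).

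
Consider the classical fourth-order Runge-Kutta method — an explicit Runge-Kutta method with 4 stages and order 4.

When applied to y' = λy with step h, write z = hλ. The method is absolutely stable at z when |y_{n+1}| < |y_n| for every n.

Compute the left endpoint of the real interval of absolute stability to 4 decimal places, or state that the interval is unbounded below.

With y'=λy (z=hλ):
  order 4, 4-stage ⇒ R(z)=1+z+z^2/2+z^3/6+z^4/24
  (e.g. R(-0.47)=0.62518, |R|=0.62518)

Find x<0 with |R(x)|<1.
x=-0.47: |R|=0.6252
|R(-1.35)|=0.2896 |R(-0.79)|=0.4561 |R(-0.66)|=0.5178
Bisect:
  x_lo=-3.2831 |R|=2.0492  x_hi=-0.2313 |R|=0.7935
  mid=-1.75720 |R|=0.27964 →hi
  mid=-2.52015 |R|=0.66850 →hi
  mid=-2.90162 |R|=1.19003 →lo
  mid=-2.71088 |R|=0.89349 →hi
  mid=-2.80625 |R|=1.03206 →lo
  mid=-2.75857 |R|=0.96045 →hi
  mid=-2.78241 |R|=0.99566 →hi
  mid=-2.79433 |R|=1.01371 →lo
  mid=-2.78837 |R|=1.00465 →lo
  mid=-2.78539 |R|=1.00015 →lo
  ...
  [-2.78539,-2.78520] ⇒ x*=-2.7853
Interval (-2.7853, 0).

left endpoint -2.7853.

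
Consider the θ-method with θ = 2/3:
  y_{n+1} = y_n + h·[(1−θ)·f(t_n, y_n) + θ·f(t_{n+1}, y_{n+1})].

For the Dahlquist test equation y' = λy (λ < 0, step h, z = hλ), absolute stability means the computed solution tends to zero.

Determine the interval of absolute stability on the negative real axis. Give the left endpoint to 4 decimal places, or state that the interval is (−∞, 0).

unbounded; (−∞, 0).

On y'=λy, z=hλ:
  y_{n+1} = y_n + z·[1/3·y_n + 2/3·y_{n+1}] ⇒ (1 − 2/3z)y_{n+1} = (1 + 1/3z)y_n
  ⇒ R(z) = (1 + 1/3z)/(1 − 2/3z).

Need |R(x)|<1, x<0.
x=-0.73: |R|=0.5090
x=-2: |R|=0.1429
x=-10: |R|=0.3043
x=-100: |R|=0.4778
θ=2/3≥1/2 ⇒ |1+1/3x|<|1−2/3x| ∀x<0 ⇒ stable on all of ℝ⁻.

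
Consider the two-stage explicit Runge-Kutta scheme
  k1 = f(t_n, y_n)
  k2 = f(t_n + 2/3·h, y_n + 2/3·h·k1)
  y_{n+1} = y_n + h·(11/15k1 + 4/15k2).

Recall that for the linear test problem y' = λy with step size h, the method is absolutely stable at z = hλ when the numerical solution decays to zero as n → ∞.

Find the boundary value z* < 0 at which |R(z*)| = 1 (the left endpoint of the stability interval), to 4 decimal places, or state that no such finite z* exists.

left endpoint -5.6250.

On y'=λy, z=hλ:
  k1=λy_n ⇒ h·k1=z·y_n;  k2=λ(1+2/3z)y_n ⇒ h·k2=z(1+2/3z)y_n
  y_{n+1}/y_n = 1 + 11/15z + 4/15z(1+2/3z) = 1 + z + 8/45z²
  so R(z) = 1 + z + 8/45z².

Solve |R(x)|<1 on ℝ⁻.
x=-1.32: |R|=0.0102
R=1: x+8/45x²=0 ⇒ x=−45/8=-5.6250; min R=1−1/(4·8/45)=-0.4062>−1
Confirm numerically:
  x=-4.108: |R|=0.10788 <1
  x=-3.357: |R|=0.35354 <1
  x=-3.183: |R|=0.38185 <1
  x=-6.142: |R|=1.56452 >1
  x=-5.915: |R|=1.30495 >1
Interval (-5.6250, 0).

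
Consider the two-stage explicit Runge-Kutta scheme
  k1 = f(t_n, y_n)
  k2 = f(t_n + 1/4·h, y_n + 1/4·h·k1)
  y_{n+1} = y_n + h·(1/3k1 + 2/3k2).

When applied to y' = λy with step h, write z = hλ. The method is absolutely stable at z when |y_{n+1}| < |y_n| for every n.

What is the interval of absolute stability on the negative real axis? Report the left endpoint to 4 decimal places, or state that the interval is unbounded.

Test eqn y'=λy, z=hλ:
  k1=λy_n ⇒ h·k1=z·y_n;  k2=λ(1+1/4z)y_n ⇒ h·k2=z(1+1/4z)y_n
  y_{n+1}/y_n = 1 + 1/3z + 2/3z(1+1/4z) = 1 + z + 1/6z²
  ⇒ R(z) = 1 + z + 1/6z².

Boundary: |R(x)|=1, x<0.
x=-1.74: |R|=0.2354
R=1: x+1/6x²=0 ⇒ x=−6=-6.0000; min R=1−1/(4·1/6)=-0.5000>−1
Confirm numerically:
  x=-4.991: |R|=0.16068 <1
  x=-3.692: |R|=0.42019 <1
  x=-3.281: |R|=0.48684 <1
  x=-2.533: |R|=0.46365 <1
  x=-6.452: |R|=1.48605 >1
  x=-6.413: |R|=1.44143 >1
  x=-6.163: |R|=1.16743 >1
So |R|<1 on (-6.0000, 0).

(-6.0000, 0).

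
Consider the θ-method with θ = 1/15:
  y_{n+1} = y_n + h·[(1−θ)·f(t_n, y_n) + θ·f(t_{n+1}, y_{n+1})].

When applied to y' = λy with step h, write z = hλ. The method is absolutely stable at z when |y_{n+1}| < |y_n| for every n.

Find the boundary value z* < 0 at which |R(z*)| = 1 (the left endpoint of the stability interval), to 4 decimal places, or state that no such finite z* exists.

z* = -2.3077.

With y'=λy (z=hλ):
  y_{n+1} = y_n + z·[14/15·y_n + 1/15·y_{n+1}] ⇒ (1 − 1/15z)y_{n+1} = (1 + 14/15z)y_n
  Hence R(z) = (1 + 14/15z)/(1 − 1/15z).

Need |R(x)|<1, x<0.
x=-0.92: |R|=0.1332
R=−1: 1+14/15x = −1+1/15x ⇒ -13/15x=2 ⇒ x=2/(-13/15)=-2.3077
Confirm numerically:
  x=-2.061: |R|=0.81203 <1
  x=-1.776: |R|=0.58798 <1
  x=-1.392: |R|=0.27379 <1
  x=-0.934: |R|=0.12075 <1
  x=-2.856: |R|=1.39919 >1
  x=-2.437: |R|=1.09640 >1
  x=-2.398: |R|=1.06748 >1
Interval (-2.3077, 0).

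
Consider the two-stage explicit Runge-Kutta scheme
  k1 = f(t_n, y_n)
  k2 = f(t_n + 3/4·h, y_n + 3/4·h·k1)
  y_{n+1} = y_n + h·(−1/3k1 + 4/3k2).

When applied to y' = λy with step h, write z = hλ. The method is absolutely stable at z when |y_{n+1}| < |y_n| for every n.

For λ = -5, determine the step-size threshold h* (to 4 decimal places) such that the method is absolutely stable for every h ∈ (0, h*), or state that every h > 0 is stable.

Test eqn y'=λy, z=hλ:
  k1=λy_n ⇒ h·k1=z·y_n;  k2=λ(1+3/4z)y_n ⇒ h·k2=z(1+3/4z)y_n
  y_{n+1}/y_n = 1 − 1/3z + 4/3z(1+3/4z) = 1 + z + z²
  R(z) = 1 + z + z².

Solve |R(x)|<1 on ℝ⁻.
x=-0.74: |R|=0.8076
R=1: x+1x²=0 ⇒ x=−1=-1.0000; min R=1−1/(4·1)=0.7500>−1
Confirm numerically:
  x=-0.922: |R|=0.92808 <1
  x=-0.707: |R|=0.79285 <1
  x=-0.584: |R|=0.75706 <1
  x=-1.377: |R|=1.51913 >1
  x=-1.106: |R|=1.11724 >1
Interval (-1.0000, 0).

(-1.0000,0); λ=-5 ⇒ h* = (1)/5 = 0.2000.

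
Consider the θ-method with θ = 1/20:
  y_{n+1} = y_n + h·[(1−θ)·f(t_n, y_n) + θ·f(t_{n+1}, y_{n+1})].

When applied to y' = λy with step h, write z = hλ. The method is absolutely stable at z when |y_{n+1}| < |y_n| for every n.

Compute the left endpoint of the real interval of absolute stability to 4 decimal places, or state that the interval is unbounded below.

Test eqn y'=λy, z=hλ:
  y_{n+1} = y_n + z·[19/20·y_n + 1/20·y_{n+1}] ⇒ (1 − 1/20z)y_{n+1} = (1 + 19/20z)y_n
  ⇒ R(z) = (1 + 19/20z)/(1 − 1/20z).

Need |R(x)|<1, x<0.
x=-1.19: |R|=0.1232
R=−1: 1+19/20x = −1+1/20x ⇒ -9/10x=2 ⇒ x=2/(-9/10)=-2.2222
Confirm numerically:
  x=-2.037: |R|=0.84871 <1
  x=-1.989: |R|=0.80909 <1
  x=-1.703: |R|=0.56937 <1
  x=-1.133: |R|=0.07226 <1
  x=-2.625: |R|=1.32044 >1
  x=-2.494: |R|=1.21748 >1
  x=-2.471: |R|=1.19928 >1
Interval (-2.2222, 0).

z* = -2.2222.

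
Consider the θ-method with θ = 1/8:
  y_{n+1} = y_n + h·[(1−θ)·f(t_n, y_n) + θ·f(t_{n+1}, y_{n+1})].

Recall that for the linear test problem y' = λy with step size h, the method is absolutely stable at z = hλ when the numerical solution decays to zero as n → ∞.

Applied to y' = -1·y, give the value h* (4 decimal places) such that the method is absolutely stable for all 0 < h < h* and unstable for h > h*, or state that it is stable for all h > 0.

(-2.6667,0); λ=-1 ⇒ h* = (8/3)/1 = 2.6667.

On y'=λy, z=hλ:
  y_{n+1} = y_n + z·[7/8·y_n + 1/8·y_{n+1}] ⇒ (1 − 1/8z)y_{n+1} = (1 + 7/8z)y_n
  Hence R(z) = (1 + 7/8z)/(1 − 1/8z).

Find x<0 with |R(x)|<1.
x=-1.08: |R|=0.0485
R=−1: 1+7/8x = −1+1/8x ⇒ -3/4x=2 ⇒ x=2/(-3/4)=-2.6667
Confirm numerically:
  x=-2.075: |R|=0.64764 <1
  x=-1.863: |R|=0.51110 <1
  x=-1.076: |R|=0.05156 <1
  x=-3.044: |R|=1.20500 >1
  x=-2.843: |R|=1.09757 >1
Stable set (-2.6667, 0).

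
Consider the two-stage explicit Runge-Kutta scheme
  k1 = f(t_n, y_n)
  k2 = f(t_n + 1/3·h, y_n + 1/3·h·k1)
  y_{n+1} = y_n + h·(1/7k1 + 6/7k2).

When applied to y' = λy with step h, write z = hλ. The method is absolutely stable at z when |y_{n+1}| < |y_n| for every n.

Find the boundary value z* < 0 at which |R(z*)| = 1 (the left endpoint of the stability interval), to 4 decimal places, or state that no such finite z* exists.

z* = -3.5000.

Test eqn y'=λy, z=hλ:
  k1=λy_n ⇒ h·k1=z·y_n;  k2=λ(1+1/3z)y_n ⇒ h·k2=z(1+1/3z)y_n
  y_{n+1}/y_n = 1 + 1/7z + 6/7z(1+1/3z) = 1 + z + 2/7z²
  R(z) = 1 + z + 2/7z².

Boundary: |R(x)|=1, x<0.
x=-1.04: |R|=0.2690
R=1: x+2/7x²=0 ⇒ x=−7/2=-3.5000; min R=1−1/(4·2/7)=0.1250>−1
Confirm numerically:
  x=-2.704: |R|=0.38503 <1
  x=-2.098: |R|=0.15960 <1
  x=-1.708: |R|=0.12550 <1
  x=-3.962: |R|=1.52298 >1
  x=-3.947: |R|=1.50409 >1
  x=-3.522: |R|=1.02214 >1
Interval (-3.5000, 0).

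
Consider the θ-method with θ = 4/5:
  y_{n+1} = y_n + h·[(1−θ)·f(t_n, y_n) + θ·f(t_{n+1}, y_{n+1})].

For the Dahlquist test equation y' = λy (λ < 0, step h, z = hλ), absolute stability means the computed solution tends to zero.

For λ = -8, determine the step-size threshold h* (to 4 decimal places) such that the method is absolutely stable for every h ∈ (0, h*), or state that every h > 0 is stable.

(−∞, 0) — no finite endpoint. Any h>0 works for λ=-8.

On y'=λy, z=hλ:
  y_{n+1} = y_n + z·[1/5·y_n + 4/5·y_{n+1}] ⇒ (1 − 4/5z)y_{n+1} = (1 + 1/5z)y_n
  Hence R(z) = (1 + 1/5z)/(1 − 4/5z).

Boundary: |R(x)|=1, x<0.
x=-1.59: |R|=0.3002
x=-2: |R|=0.2308
x=-10: |R|=0.1111
x=-100: |R|=0.2346
θ=4/5≥1/2 ⇒ |1+1/5x|<|1−4/5x| ∀x<0 ⇒ unbounded interval.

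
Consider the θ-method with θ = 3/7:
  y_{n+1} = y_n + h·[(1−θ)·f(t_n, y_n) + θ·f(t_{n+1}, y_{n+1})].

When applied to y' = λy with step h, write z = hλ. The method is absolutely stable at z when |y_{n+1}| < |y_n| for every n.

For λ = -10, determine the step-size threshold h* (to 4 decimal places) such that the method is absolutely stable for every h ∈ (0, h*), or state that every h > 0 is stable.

Set f=λy, z=hλ:
  y_{n+1} = y_n + z·[4/7·y_n + 3/7·y_{n+1}] ⇒ (1 − 3/7z)y_{n+1} = (1 + 4/7z)y_n
  Hence R(z) = (1 + 4/7z)/(1 − 3/7z).

Find x<0 with |R(x)|<1.
x=-0.58: |R|=0.5355
R=−1: 1+4/7x = −1+3/7x ⇒ -1/7x=2 ⇒ x=2/(-1/7)=-14.0000
Confirm numerically:
  x=-10.857: |R|=0.92057 <1
  x=-10.626: |R|=0.91322 <1
  x=-8.241: |R|=0.81846 <1
  x=-14.186: |R|=1.00375 >1
  x=-14.104: |R|=1.00211 >1
Stable set (-14.0000, 0).

(-14.0000,0); λ=-10 ⇒ h* = (14)/10 = 1.4000.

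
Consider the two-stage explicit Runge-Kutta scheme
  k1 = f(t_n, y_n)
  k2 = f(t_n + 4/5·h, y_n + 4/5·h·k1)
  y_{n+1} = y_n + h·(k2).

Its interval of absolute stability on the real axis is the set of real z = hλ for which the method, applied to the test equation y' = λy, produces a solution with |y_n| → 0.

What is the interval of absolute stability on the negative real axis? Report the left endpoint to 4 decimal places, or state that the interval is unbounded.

On y'=λy, z=hλ:
  k1=λy_n ⇒ h·k1=z·y_n;  k2=λ(1+4/5z)y_n ⇒ h·k2=z(1+4/5z)y_n
  y_{n+1}/y_n = 1 + z(1+4/5z) = 1 + z + 4/5z²
  ⇒ R(z) = 1 + z + 4/5z².

Boundary: |R(x)|=1, x<0.
x=-1.45: |R|=1.2320
R=1: x+4/5x²=0 ⇒ x=−5/4=-1.2500; min R=1−1/(4·4/5)=0.6875>−1
Confirm numerically:
  x=-1.229: |R|=0.97935 <1
  x=-0.953: |R|=0.77357 <1
  x=-0.908: |R|=0.75157 <1
  x=-0.769: |R|=0.70409 <1
  x=-1.816: |R|=1.82228 >1
  x=-1.785: |R|=1.76398 >1
  x=-1.404: |R|=1.17297 >1
Interval (-1.2500, 0).

z∈(-1.2500,0).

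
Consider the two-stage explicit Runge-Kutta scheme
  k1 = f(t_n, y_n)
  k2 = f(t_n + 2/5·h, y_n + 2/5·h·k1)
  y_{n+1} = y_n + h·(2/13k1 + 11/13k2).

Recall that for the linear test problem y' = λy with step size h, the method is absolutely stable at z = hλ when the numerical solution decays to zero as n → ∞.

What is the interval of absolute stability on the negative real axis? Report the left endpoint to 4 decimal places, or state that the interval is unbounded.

Set f=λy, z=hλ:
  k1=λy_n ⇒ h·k1=z·y_n;  k2=λ(1+2/5z)y_n ⇒ h·k2=z(1+2/5z)y_n
  y_{n+1}/y_n = 1 + 2/13z + 11/13z(1+2/5z) = 1 + z + 22/65z²
  R(z) = 1 + z + 22/65z².

Find x<0 with |R(x)|<1.
x=-0.85: |R|=0.3945
R=1: x+22/65x²=0 ⇒ x=−65/22=-2.9545; min R=1−1/(4·22/65)=0.2614>−1
Confirm numerically:
  x=-2.905: |R|=0.95129 <1
  x=-2.576: |R|=0.66995 <1
  x=-1.406: |R|=0.26308 <1
  x=-3.545: |R|=1.70845 >1
  x=-3.228: |R|=1.29876 >1
  x=-3.182: |R|=1.24497 >1
Interval (-2.9545, 0).

(-2.9545, 0).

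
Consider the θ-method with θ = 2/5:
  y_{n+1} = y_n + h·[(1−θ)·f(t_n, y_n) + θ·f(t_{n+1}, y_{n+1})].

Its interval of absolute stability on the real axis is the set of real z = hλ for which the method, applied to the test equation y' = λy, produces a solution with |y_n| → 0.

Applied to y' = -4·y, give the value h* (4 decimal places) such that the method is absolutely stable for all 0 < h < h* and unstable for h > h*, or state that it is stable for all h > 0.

Set f=λy, z=hλ:
  y_{n+1} = y_n + z·[3/5·y_n + 2/5·y_{n+1}] ⇒ (1 − 2/5z)y_{n+1} = (1 + 3/5z)y_n
  R(z) = (1 + 3/5z)/(1 − 2/5z).

Boundary: |R(x)|=1, x<0.
x=-1.08: |R|=0.2458
R=−1: 1+3/5x = −1+2/5x ⇒ -1/5x=2 ⇒ x=2/(-1/5)=-10.0000
Confirm numerically:
  x=-7.127: |R|=0.85078 <1
  x=-6.357: |R|=0.79434 <1
  x=-4.897: |R|=0.65506 <1
  x=-4.404: |R|=0.59473 <1
  x=-10.582: |R|=1.02224 >1
  x=-10.331: |R|=1.01290 >1
So |R|<1 on (-10.0000, 0).

(-10.0000,0); λ=-4 ⇒ h* = (10)/4 = 2.5000.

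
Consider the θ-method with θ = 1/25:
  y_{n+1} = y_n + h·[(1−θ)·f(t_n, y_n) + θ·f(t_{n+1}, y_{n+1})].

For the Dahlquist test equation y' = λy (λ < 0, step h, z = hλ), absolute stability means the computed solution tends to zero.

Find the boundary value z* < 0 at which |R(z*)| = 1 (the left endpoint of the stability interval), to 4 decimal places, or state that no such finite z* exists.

Test eqn y'=λy, z=hλ:
  y_{n+1} = y_n + z·[24/25·y_n + 1/25·y_{n+1}] ⇒ (1 − 1/25z)y_{n+1} = (1 + 24/25z)y_n
  ⇒ R(z) = (1 + 24/25z)/(1 − 1/25z).

Solve |R(x)|<1 on ℝ⁻.
x=-0.33: |R|=0.6743
R=−1: 1+24/25x = −1+1/25x ⇒ -23/25x=2 ⇒ x=2/(-23/25)=-2.1739
Confirm numerically:
  x=-1.686: |R|=0.57948 <1
  x=-1.541: |R|=0.45153 <1
  x=-1.305: |R|=0.24026 <1
  x=-1.179: |R|=0.12590 <1
  x=-2.759: |R|=1.48478 >1
  x=-2.632: |R|=1.38130 >1
  x=-2.318: |R|=1.12131 >1
So |R|<1 on (-2.1739, 0).

left endpoint -2.1739.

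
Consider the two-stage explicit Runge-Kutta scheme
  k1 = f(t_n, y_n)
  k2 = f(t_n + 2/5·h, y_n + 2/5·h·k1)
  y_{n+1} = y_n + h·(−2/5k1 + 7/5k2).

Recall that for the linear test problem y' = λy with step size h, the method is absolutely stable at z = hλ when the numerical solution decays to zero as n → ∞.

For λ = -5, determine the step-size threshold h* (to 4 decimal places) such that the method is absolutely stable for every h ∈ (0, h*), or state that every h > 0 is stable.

(-1.7857,0); λ=-5 ⇒ h* = (25/14)/5 = 0.3571.

Set f=λy, z=hλ:
  k1=λy_n ⇒ h·k1=z·y_n;  k2=λ(1+2/5z)y_n ⇒ h·k2=z(1+2/5z)y_n
  y_{n+1}/y_n = 1 − 2/5z + 7/5z(1+2/5z) = 1 + z + 14/25z²
  Hence R(z) = 1 + z + 14/25z².

Find x<0 with |R(x)|<1.
x=-1.48: |R|=0.7466
R=1: x+14/25x²=0 ⇒ x=−25/14=-1.7857; min R=1−1/(4·14/25)=0.5536>−1
Confirm numerically:
  x=-1.539: |R|=0.78737 <1
  x=-1.524: |R|=0.77664 <1
  x=-0.761: |R|=0.56331 <1
  x=-1.982: |R|=1.21786 >1
  x=-1.814: |R|=1.02873 >1
Stable set (-1.7857, 0).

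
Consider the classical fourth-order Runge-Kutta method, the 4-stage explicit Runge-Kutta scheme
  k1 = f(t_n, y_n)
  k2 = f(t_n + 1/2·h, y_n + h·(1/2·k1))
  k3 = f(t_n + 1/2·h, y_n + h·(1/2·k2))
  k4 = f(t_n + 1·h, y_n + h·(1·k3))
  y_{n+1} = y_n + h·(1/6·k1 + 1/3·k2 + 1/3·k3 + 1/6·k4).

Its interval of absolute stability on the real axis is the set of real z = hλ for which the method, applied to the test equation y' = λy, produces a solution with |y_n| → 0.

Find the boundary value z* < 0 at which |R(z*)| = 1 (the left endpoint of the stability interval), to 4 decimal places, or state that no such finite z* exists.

Test eqn y'=λy, z=hλ:
  order 4, 4-stage ⇒ R(z)=1+z+z^2/2+z^3/6+z^4/24
  (e.g. R(-0.71)=0.49299, |R|=0.49299)

Boundary: |R(x)|=1, x<0.
x=-0.71: |R|=0.4930
|R(-2.66)|=0.8270 |R(-1.78)|=0.2825 |R(-1.29)|=0.2997
Bisect:
  x_lo=-3.0919 |R|=1.5695  x_hi=-0.3162 |R|=0.7290
  mid=-1.70401 |R|=0.27447 →hi
  mid=-2.39794 |R|=0.55670 →hi
  mid=-2.74490 |R|=0.94079 →hi
  mid=-2.91838 |R|=1.21991 →lo
  mid=-2.83164 |R|=1.07215 →lo
  mid=-2.78827 |R|=1.00449 →lo
  mid=-2.76658 |R|=0.97216 →hi
  mid=-2.77743 |R|=0.98820 →hi
  ...
  [-2.78539,-2.78522] ⇒ x*=-2.7853
So |R|<1 on (-2.7853, 0).

z* = -2.7853.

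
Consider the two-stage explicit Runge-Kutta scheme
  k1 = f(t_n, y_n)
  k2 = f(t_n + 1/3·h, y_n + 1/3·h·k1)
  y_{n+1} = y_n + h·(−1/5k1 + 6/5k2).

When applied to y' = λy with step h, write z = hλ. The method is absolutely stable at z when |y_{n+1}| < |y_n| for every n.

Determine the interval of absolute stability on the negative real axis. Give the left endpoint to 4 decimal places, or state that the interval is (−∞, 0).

With y'=λy (z=hλ):
  k1=λy_n ⇒ h·k1=z·y_n;  k2=λ(1+1/3z)y_n ⇒ h·k2=z(1+1/3z)y_n
  y_{n+1}/y_n = 1 − 1/5z + 6/5z(1+1/3z) = 1 + z + 2/5z²
  so R(z) = 1 + z + 2/5z².

Find x<0 with |R(x)|<1.
x=-1.42: |R|=0.3866
R=1: x+2/5x²=0 ⇒ x=−5/2=-2.5000; min R=1−1/(4·2/5)=0.3750>−1
Confirm numerically:
  x=-2.324: |R|=0.83639 <1
  x=-2.301: |R|=0.81684 <1
  x=-2.298: |R|=0.81432 <1
  x=-2.893: |R|=1.45478 >1
  x=-2.794: |R|=1.32857 >1
  x=-2.555: |R|=1.05621 >1
Interval (-2.5000, 0).

(-2.5000, 0).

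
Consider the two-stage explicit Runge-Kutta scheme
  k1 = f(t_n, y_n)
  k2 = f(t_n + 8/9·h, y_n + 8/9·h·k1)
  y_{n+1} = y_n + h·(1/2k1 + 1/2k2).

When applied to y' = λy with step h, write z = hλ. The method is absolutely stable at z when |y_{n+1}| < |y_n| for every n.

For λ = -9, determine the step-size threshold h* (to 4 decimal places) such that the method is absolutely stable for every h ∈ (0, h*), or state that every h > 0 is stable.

(-2.2500,0); λ=-9 ⇒ h* = (9/4)/9 = 0.2500.

With y'=λy (z=hλ):
  k1=λy_n ⇒ h·k1=z·y_n;  k2=λ(1+8/9z)y_n ⇒ h·k2=z(1+8/9z)y_n
  y_{n+1}/y_n = 1 + 1/2z + 1/2z(1+8/9z) = 1 + z + 4/9z²
  R(z) = 1 + z + 4/9z².

Solve |R(x)|<1 on ℝ⁻.
x=-0.65: |R|=0.5378
R=1: x+4/9x²=0 ⇒ x=−9/4=-2.2500; min R=1−1/(4·4/9)=0.4375>−1
Confirm numerically:
  x=-1.683: |R|=0.57588 <1
  x=-1.420: |R|=0.47618 <1
  x=-1.276: |R|=0.44763 <1
  x=-0.997: |R|=0.44478 <1
  x=-2.739: |R|=1.59528 >1
  x=-2.535: |R|=1.32110 >1
So |R|<1 on (-2.2500, 0).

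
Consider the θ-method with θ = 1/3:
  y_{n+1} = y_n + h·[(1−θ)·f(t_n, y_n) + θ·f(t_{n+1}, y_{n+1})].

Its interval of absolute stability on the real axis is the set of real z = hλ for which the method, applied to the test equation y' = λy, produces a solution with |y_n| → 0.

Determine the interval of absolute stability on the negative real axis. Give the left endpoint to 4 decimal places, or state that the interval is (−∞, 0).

Set f=λy, z=hλ:
  y_{n+1} = y_n + z·[2/3·y_n + 1/3·y_{n+1}] ⇒ (1 − 1/3z)y_{n+1} = (1 + 2/3z)y_n
  Hence R(z) = (1 + 2/3z)/(1 − 1/3z).

Boundary: |R(x)|=1, x<0.
x=-0.63: |R|=0.4793
R=−1: 1+2/3x = −1+1/3x ⇒ -1/3x=2 ⇒ x=2/(-1/3)=-6.0000
Confirm numerically:
  x=-4.370: |R|=0.77883 <1
  x=-2.949: |R|=0.48714 <1
  x=-2.478: |R|=0.35706 <1
  x=-6.455: |R|=1.04812 >1
  x=-6.454: |R|=1.04802 >1
Stable set (-6.0000, 0).

(-6.0000, 0).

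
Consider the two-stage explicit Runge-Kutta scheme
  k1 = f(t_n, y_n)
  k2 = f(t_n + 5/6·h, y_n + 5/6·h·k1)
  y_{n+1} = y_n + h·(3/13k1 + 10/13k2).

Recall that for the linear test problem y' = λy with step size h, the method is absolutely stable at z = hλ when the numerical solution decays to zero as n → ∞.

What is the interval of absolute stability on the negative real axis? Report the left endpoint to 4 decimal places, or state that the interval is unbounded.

On y'=λy, z=hλ:
  k1=λy_n ⇒ h·k1=z·y_n;  k2=λ(1+5/6z)y_n ⇒ h·k2=z(1+5/6z)y_n
  y_{n+1}/y_n = 1 + 3/13z + 10/13z(1+5/6z) = 1 + z + 25/39z²
  Hence R(z) = 1 + z + 25/39z².

Boundary: |R(x)|=1, x<0.
x=-1.18: |R|=0.7126
R=1: x+25/39x²=0 ⇒ x=−39/25=-1.5600; min R=1−1/(4·25/39)=0.6100>−1
Confirm numerically:
  x=-1.538: |R|=0.97831 <1
  x=-1.232: |R|=0.74096 <1
  x=-1.067: |R|=0.66280 <1
  x=-2.152: |R|=1.81666 >1
  x=-2.140: |R|=1.79564 >1
  x=-1.670: |R|=1.11776 >1
Stable set (-1.5600, 0).

(-1.5600, 0).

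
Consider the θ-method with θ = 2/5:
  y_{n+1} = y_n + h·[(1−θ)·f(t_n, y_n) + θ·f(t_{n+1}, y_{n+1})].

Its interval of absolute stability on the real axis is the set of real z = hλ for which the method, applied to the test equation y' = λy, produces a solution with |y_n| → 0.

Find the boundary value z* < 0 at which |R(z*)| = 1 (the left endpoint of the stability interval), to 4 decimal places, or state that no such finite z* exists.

Set f=λy, z=hλ:
  y_{n+1} = y_n + z·[3/5·y_n + 2/5·y_{n+1}] ⇒ (1 − 2/5z)y_{n+1} = (1 + 3/5z)y_n
  ⇒ R(z) = (1 + 3/5z)/(1 − 2/5z).

Find x<0 with |R(x)|<1.
x=-1.73: |R|=0.0225
R=−1: 1+3/5x = −1+2/5x ⇒ -1/5x=2 ⇒ x=2/(-1/5)=-10.0000
Confirm numerically:
  x=-6.977: |R|=0.84051 <1
  x=-6.375: |R|=0.79577 <1
  x=-5.563: |R|=0.72485 <1
  x=-4.377: |R|=0.59117 <1
  x=-10.083: |R|=1.00330 >1
  x=-10.025: |R|=1.00100 >1
Stable set (-10.0000, 0).

left endpoint -10.0000.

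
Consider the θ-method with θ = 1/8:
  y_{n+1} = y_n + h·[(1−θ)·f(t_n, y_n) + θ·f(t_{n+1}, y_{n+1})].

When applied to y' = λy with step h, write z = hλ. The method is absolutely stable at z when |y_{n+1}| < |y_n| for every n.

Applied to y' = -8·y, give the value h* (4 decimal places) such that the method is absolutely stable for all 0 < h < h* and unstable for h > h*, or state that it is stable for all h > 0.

(-2.6667,0); λ=-8 ⇒ h* = (8/3)/8 = 0.3333.

Set f=λy, z=hλ:
  y_{n+1} = y_n + z·[7/8·y_n + 1/8·y_{n+1}] ⇒ (1 − 1/8z)y_{n+1} = (1 + 7/8z)y_n
  ⇒ R(z) = (1 + 7/8z)/(1 − 1/8z).

Need |R(x)|<1, x<0.
x=-1.74: |R|=0.4292
R=−1: 1+7/8x = −1+1/8x ⇒ -3/4x=2 ⇒ x=2/(-3/4)=-2.6667
Confirm numerically:
  x=-2.600: |R|=0.96226 <1
  x=-2.350: |R|=0.81643 <1
  x=-2.345: |R|=0.81344 <1
  x=-2.312: |R|=0.79364 <1
  x=-3.060: |R|=1.21338 >1
  x=-3.035: |R|=1.20027 >1
So |R|<1 on (-2.6667, 0).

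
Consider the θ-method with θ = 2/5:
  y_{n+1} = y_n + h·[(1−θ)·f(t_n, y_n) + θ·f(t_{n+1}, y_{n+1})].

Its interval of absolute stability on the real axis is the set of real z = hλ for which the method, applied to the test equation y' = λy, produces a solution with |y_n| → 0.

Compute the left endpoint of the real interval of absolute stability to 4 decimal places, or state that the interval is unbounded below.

left endpoint -10.0000.

Set f=λy, z=hλ:
  y_{n+1} = y_n + z·[3/5·y_n + 2/5·y_{n+1}] ⇒ (1 − 2/5z)y_{n+1} = (1 + 3/5z)y_n
  R(z) = (1 + 3/5z)/(1 − 2/5z).

Boundary: |R(x)|=1, x<0.
x=-1.54: |R|=0.0470
R=−1: 1+3/5x = −1+2/5x ⇒ -1/5x=2 ⇒ x=2/(-1/5)=-10.0000
Confirm numerically:
  x=-9.701: |R|=0.98775 <1
  x=-7.782: |R|=0.89214 <1
  x=-7.655: |R|=0.88454 <1
  x=-4.937: |R|=0.65961 <1
  x=-10.583: |R|=1.02228 >1
  x=-10.533: |R|=1.02045 >1
  x=-10.527: |R|=1.02023 >1
Interval (-10.0000, 0).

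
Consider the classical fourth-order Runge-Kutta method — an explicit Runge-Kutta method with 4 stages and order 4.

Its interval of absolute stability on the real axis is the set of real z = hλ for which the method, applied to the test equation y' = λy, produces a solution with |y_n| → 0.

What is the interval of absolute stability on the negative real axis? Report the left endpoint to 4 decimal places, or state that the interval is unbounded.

(-2.7853, 0).

Set f=λy, z=hλ:
  order 4, 4-stage ⇒ R(z)=1+z+z^2/2+z^3/6+z^4/24
  (e.g. R(-1.43)=0.27932, |R|=0.27932)

Solve |R(x)|<1 on ℝ⁻.
x=-1.43: |R|=0.2793
|R(-1.81)|=0.2870 |R(-0.9)|=0.4108 |R(-0.7)|=0.4978
Bisect:
  x_lo=-3.4952 |R|=2.7148  x_hi=-0.2295 |R|=0.7950
  mid=-1.86231 |R|=0.29650 →hi
  mid=-2.67874 |R|=0.85088 →hi
  mid=-3.08695 |R|=1.55857 →lo
  mid=-2.88284 |R|=1.15732 →lo
  mid=-2.78079 |R|=0.99323 →hi
  mid=-2.83182 |R|=1.07244 →lo
  mid=-2.80630 |R|=1.03214 →lo
  mid=-2.79355 |R|=1.01252 →lo
  ...
  [-2.78537,-2.78518] ⇒ x*=-2.7853
So |R|<1 on (-2.7853, 0).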